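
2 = 2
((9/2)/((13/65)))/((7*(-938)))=-45/13132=-0.00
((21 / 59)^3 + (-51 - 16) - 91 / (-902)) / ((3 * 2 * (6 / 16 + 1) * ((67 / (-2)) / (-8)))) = -396314610400 / 204795929019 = -1.94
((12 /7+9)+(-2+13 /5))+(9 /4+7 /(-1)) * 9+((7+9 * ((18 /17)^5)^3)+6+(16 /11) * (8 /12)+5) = 115669786027527900636311 /13224394497975348963660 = 8.75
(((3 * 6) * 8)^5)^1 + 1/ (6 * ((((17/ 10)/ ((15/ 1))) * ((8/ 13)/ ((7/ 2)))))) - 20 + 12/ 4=16841523066579/ 272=61917364215.36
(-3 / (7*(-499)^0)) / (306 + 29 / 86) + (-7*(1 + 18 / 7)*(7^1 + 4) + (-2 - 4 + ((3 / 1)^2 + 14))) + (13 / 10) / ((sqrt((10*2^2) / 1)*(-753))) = -47579328 / 184415 - 13*sqrt(10) / 150600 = -258.00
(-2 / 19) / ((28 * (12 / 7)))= -1 / 456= -0.00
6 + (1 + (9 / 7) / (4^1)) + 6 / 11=2423 / 308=7.87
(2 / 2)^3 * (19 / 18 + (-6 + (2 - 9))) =-215 / 18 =-11.94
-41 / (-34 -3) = 41 / 37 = 1.11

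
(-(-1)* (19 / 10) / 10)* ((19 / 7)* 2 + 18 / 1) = 779 / 175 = 4.45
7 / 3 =2.33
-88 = -88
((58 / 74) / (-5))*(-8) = 232 / 185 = 1.25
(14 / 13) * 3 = 42 / 13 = 3.23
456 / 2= 228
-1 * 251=-251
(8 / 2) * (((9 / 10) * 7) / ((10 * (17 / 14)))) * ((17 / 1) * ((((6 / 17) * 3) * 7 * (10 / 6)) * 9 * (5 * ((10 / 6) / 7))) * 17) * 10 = 793800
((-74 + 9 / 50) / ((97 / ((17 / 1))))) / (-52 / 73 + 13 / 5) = -4580531 / 668330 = -6.85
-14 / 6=-7 / 3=-2.33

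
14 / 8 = 7 / 4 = 1.75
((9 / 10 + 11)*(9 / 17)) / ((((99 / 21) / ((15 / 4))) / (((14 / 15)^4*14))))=3294172 / 61875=53.24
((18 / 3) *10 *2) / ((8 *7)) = 15 / 7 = 2.14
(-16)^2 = 256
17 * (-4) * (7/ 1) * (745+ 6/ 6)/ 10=-177548/ 5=-35509.60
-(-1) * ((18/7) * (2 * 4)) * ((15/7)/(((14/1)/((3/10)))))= 324/343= 0.94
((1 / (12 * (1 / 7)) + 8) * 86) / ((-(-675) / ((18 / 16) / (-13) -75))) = -11528687 / 140400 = -82.11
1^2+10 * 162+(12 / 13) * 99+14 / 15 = 1713.32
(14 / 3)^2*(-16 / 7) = -448 / 9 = -49.78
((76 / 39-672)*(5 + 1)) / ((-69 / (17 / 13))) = 888488 / 11661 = 76.19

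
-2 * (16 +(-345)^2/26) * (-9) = 82689.92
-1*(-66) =66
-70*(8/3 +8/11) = -7840/33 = -237.58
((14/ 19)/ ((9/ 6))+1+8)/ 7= 541/ 399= 1.36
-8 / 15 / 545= -8 / 8175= -0.00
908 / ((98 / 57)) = 25878 / 49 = 528.12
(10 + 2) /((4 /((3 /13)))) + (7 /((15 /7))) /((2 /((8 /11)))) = 4033 /2145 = 1.88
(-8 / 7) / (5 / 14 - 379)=0.00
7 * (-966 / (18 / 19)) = -21413 / 3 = -7137.67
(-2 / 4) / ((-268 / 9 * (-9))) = -1 / 536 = -0.00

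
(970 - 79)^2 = 793881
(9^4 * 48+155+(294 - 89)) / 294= 52548 / 49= 1072.41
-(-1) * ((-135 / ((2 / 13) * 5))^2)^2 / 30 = 5059495467 / 160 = 31621846.67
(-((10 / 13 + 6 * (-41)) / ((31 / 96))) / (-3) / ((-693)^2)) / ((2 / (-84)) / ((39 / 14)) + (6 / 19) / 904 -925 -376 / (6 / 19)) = 876113408 / 3516515026147431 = 0.00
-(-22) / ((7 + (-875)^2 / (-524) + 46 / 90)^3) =-0.00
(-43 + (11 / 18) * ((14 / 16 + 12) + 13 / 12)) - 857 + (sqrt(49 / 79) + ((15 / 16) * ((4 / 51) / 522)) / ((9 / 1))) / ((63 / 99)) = -3987095485 / 4472496 + 11 * sqrt(79) / 79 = -890.23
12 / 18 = 2 / 3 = 0.67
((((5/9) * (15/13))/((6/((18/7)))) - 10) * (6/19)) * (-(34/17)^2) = 21240/1729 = 12.28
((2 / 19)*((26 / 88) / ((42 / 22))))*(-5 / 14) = -65 / 11172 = -0.01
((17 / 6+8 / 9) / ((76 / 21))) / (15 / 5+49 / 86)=20167 / 69996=0.29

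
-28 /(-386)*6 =84 /193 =0.44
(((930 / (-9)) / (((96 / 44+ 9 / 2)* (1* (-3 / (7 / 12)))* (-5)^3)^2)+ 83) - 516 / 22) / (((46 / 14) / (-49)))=-3070889429923 / 3458193750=-888.00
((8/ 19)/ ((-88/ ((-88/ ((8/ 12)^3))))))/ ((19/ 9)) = 243/ 361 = 0.67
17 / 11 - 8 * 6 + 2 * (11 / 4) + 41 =1 / 22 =0.05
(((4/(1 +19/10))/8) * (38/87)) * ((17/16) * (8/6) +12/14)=18145/105966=0.17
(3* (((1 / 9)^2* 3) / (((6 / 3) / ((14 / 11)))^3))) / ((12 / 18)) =343 / 7986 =0.04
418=418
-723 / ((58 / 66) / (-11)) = 262449 / 29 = 9049.97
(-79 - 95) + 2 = -172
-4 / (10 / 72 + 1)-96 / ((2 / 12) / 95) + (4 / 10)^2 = -56091436 / 1025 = -54723.35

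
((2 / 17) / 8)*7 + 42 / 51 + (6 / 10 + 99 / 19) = 43521 / 6460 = 6.74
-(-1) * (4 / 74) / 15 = 2 / 555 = 0.00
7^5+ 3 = 16810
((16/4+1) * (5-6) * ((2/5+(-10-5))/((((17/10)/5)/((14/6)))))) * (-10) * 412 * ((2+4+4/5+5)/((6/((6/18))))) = -621069400/459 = -1353092.37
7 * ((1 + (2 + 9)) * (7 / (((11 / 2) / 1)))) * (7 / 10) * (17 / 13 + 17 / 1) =979608 / 715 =1370.08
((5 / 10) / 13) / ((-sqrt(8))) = -0.01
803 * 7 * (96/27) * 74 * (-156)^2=35991667712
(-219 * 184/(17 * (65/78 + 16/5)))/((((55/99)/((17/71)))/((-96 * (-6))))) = -1253366784/8591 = -145893.00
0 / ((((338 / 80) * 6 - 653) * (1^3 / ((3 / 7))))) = 0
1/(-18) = -1/18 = -0.06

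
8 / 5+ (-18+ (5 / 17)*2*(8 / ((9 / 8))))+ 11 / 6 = -15887 / 1530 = -10.38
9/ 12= 3/ 4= 0.75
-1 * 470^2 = -220900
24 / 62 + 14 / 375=4934 / 11625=0.42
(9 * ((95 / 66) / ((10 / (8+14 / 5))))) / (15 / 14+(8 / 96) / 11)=64638 / 4985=12.97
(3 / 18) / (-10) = -1 / 60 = -0.02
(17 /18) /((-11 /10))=-85 /99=-0.86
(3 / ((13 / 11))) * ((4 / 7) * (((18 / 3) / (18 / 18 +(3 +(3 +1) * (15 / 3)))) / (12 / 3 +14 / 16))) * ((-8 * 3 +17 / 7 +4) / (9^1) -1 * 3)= -704 / 1911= -0.37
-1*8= -8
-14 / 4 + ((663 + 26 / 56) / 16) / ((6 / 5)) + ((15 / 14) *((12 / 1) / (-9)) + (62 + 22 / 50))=6186893 / 67200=92.07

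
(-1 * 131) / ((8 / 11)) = -1441 / 8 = -180.12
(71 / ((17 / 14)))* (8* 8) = 63616 / 17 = 3742.12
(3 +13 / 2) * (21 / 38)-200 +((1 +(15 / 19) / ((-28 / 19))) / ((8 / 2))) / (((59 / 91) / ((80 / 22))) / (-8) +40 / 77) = -123915599 / 637044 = -194.52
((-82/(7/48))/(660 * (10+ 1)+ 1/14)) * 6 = -47232/101641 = -0.46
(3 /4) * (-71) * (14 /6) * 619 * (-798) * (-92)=-5646479622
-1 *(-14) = 14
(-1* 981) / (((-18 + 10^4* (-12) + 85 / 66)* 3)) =0.00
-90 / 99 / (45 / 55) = -10 / 9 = -1.11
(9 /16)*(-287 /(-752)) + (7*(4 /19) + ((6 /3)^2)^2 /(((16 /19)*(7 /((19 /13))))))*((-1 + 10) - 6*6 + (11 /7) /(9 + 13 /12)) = -17969966313 /123219712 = -145.84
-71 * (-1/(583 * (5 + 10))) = 71/8745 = 0.01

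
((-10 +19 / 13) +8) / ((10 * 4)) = -7 / 520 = -0.01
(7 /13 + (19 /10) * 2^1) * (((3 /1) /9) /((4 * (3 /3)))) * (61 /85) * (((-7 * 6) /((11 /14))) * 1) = -842898 /60775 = -13.87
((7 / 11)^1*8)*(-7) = -392 / 11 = -35.64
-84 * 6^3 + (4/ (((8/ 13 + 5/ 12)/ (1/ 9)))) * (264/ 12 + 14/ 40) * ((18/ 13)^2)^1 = -189683856/ 10465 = -18125.55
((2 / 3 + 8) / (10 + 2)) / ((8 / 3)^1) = 13 / 48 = 0.27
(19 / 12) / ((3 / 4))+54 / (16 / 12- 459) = 24629 / 12357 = 1.99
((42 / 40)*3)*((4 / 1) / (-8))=-63 / 40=-1.58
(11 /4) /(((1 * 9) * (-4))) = -11 /144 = -0.08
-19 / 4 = -4.75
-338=-338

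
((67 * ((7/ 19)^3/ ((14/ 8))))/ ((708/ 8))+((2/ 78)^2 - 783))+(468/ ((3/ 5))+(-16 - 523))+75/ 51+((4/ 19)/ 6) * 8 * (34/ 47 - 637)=-353659058749492/ 491800320999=-719.11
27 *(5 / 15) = 9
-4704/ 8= -588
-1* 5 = -5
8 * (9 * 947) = 68184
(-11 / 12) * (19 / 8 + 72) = -6545 / 96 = -68.18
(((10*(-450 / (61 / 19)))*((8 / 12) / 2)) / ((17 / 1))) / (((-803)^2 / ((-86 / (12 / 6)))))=1225500 / 668666933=0.00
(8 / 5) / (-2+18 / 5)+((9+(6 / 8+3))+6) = 79 / 4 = 19.75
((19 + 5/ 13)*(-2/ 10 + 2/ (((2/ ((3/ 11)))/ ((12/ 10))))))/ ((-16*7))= -63/ 2860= -0.02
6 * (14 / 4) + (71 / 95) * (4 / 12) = 6056 / 285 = 21.25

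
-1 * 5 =-5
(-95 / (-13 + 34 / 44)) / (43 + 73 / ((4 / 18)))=4180 / 199867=0.02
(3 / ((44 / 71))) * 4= 213 / 11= 19.36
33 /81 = 11 /27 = 0.41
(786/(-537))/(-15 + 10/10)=131/1253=0.10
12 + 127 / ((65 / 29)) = 4463 / 65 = 68.66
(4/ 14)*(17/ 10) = 17/ 35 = 0.49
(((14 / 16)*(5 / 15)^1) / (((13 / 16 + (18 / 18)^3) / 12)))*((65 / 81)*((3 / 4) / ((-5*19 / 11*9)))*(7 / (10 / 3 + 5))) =-0.01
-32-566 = -598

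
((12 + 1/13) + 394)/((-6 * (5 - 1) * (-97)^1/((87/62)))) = 153091/625456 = 0.24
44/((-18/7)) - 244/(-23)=-1346/207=-6.50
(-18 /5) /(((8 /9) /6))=-243 /10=-24.30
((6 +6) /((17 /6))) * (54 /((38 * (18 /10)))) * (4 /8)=540 /323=1.67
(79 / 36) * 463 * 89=3255353 / 36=90426.47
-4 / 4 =-1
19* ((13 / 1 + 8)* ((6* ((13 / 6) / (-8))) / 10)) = -5187 / 80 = -64.84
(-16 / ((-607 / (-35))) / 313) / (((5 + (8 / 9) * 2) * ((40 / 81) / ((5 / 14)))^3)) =-23914845 / 145378073344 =-0.00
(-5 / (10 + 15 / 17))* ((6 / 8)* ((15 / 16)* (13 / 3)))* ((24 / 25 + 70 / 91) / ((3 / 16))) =-4777 / 370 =-12.91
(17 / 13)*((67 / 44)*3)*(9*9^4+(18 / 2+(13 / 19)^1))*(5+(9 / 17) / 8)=11953891095 / 6688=1787364.10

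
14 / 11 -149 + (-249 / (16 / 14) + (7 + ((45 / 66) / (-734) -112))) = -1381691 / 2936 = -470.60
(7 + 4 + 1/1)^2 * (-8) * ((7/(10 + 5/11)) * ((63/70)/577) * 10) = -798336/66355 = -12.03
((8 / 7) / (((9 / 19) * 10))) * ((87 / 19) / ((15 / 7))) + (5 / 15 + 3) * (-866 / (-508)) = 177107 / 28575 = 6.20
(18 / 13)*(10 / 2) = 90 / 13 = 6.92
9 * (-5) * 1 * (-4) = 180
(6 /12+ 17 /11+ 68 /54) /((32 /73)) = 143299 /19008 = 7.54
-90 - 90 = -180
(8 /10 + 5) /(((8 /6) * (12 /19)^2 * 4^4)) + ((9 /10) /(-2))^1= -100123 /245760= -0.41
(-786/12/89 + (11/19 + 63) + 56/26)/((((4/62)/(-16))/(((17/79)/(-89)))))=6023928308/154562473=38.97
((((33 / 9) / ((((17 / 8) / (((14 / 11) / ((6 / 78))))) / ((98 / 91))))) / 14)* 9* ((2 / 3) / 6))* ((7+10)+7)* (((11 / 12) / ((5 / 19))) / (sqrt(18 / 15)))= 23408* sqrt(30) / 765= 167.60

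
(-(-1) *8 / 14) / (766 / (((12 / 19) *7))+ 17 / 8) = 96 / 29465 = 0.00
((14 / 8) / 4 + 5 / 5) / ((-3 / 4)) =-23 / 12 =-1.92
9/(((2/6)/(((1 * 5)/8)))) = 135/8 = 16.88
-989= -989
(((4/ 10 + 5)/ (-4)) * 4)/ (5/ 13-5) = 117/ 100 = 1.17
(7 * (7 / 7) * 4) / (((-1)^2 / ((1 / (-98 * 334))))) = -0.00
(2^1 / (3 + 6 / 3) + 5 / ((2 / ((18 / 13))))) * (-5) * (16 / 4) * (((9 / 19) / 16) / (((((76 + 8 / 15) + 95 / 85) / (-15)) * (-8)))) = -8640675 / 156507104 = -0.06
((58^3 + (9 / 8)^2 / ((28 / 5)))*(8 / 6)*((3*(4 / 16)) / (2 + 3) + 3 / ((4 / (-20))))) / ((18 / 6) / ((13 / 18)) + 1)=-449988107283 / 600320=-749580.40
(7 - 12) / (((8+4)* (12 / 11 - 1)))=-55 / 12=-4.58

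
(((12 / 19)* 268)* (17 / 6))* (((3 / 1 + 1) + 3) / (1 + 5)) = 31892 / 57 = 559.51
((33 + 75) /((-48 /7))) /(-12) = 21 /16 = 1.31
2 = 2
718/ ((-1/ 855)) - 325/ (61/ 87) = -37475565/ 61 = -614353.52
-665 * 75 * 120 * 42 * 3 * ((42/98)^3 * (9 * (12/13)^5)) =-358043935.51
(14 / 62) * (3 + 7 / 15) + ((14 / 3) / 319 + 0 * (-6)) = 118286 / 148335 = 0.80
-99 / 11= -9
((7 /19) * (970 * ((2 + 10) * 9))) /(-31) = -733320 /589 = -1245.03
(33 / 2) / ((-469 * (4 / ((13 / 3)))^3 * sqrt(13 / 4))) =-1859 * sqrt(13) / 270144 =-0.02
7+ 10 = 17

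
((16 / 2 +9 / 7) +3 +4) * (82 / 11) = 9348 / 77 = 121.40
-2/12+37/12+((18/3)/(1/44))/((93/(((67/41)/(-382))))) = 8461259/2913132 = 2.90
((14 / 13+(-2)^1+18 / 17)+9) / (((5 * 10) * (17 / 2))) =2019 / 93925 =0.02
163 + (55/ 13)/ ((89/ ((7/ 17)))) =3206432/ 19669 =163.02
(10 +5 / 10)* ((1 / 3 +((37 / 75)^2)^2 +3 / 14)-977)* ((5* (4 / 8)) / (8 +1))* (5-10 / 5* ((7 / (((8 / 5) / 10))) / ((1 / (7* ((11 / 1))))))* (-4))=-259074479770229 / 3375000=-76762808.82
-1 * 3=-3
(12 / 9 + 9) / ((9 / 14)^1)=434 / 27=16.07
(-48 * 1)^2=2304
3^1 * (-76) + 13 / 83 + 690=38359 / 83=462.16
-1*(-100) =100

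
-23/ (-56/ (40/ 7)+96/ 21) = 805/ 183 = 4.40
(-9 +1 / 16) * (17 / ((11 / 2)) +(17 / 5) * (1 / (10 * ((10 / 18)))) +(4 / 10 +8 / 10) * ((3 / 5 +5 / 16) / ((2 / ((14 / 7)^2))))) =-421343 / 8000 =-52.67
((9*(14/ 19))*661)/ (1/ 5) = 416430/ 19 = 21917.37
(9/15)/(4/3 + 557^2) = 9/4653755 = 0.00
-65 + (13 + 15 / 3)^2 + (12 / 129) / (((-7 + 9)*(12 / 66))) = 11148 / 43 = 259.26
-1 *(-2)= 2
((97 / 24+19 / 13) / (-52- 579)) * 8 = -1717 / 24609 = -0.07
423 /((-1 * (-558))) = 47 /62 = 0.76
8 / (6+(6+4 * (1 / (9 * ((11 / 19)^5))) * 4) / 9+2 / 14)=730527336 / 899140999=0.81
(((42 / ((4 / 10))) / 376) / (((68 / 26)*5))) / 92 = 273 / 1176128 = 0.00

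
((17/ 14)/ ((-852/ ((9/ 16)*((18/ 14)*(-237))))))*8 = 1.95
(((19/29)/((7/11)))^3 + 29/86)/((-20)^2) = 1027719677/287770688800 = 0.00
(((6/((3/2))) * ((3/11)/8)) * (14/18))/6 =7/396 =0.02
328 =328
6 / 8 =3 / 4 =0.75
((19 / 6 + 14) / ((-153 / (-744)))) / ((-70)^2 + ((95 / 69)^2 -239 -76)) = 3378194 / 185624785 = 0.02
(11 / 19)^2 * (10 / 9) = 1210 / 3249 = 0.37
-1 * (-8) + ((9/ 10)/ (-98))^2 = 7683281/ 960400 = 8.00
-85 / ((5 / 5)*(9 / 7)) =-595 / 9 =-66.11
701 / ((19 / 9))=6309 / 19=332.05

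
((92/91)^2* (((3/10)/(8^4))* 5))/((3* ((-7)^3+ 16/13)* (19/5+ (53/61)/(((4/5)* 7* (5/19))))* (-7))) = 161345/13580207362176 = 0.00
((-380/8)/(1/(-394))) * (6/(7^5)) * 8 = 898320/16807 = 53.45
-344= -344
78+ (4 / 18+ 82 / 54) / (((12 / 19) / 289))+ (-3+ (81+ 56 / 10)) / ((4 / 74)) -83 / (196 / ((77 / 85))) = 46667225 / 19278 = 2420.75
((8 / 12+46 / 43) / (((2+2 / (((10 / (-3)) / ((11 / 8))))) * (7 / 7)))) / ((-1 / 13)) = -19.21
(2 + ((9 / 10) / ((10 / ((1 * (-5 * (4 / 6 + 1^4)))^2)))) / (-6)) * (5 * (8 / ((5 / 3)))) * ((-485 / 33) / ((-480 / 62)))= 69161 / 1584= 43.66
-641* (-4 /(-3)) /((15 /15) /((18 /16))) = -961.50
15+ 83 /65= 1058 /65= 16.28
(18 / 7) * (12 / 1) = 216 / 7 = 30.86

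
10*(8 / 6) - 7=19 / 3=6.33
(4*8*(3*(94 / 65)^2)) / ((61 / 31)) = 26295936 / 257725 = 102.03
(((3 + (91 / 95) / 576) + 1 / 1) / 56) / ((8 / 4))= 218971 / 6128640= 0.04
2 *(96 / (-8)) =-24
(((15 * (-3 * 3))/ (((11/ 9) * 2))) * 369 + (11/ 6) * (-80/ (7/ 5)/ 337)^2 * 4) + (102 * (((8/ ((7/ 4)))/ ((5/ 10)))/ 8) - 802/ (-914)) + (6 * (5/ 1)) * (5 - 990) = -8360707999499903/ 167847940722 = -49811.20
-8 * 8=-64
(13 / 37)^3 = 2197 / 50653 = 0.04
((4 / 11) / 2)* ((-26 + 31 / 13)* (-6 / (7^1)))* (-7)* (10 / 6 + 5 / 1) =-24560 / 143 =-171.75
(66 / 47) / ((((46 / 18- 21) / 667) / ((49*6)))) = -58241106 / 3901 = -14929.79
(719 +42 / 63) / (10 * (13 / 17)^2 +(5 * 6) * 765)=623951 / 19902720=0.03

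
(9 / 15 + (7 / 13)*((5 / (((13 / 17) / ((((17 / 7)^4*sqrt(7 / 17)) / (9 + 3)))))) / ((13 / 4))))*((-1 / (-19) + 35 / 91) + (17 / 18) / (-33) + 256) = 37619761 / 244530 + 15710200292405*sqrt(119) / 331687289934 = 670.53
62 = 62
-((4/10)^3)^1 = -8/125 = -0.06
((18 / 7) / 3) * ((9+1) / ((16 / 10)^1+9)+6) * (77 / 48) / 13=506 / 689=0.73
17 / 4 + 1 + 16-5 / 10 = 83 / 4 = 20.75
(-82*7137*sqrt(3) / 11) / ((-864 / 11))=32513*sqrt(3) / 48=1173.21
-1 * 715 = -715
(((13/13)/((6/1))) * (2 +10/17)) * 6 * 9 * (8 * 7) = 22176/17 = 1304.47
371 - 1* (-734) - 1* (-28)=1133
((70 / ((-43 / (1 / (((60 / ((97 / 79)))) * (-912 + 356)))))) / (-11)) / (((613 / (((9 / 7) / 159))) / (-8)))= 0.00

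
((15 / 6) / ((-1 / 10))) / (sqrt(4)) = -25 / 2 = -12.50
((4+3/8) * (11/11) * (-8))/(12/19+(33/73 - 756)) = 48545/1047069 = 0.05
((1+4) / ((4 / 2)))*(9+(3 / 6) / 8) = 725 / 32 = 22.66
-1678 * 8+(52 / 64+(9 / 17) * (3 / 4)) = -3650999 / 272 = -13422.79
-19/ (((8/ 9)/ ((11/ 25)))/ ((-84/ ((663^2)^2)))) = 1463/ 357816492150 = 0.00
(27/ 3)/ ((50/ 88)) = 15.84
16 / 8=2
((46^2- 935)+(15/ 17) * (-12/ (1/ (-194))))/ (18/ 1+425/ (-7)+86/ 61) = -23483719/ 299829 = -78.32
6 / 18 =1 / 3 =0.33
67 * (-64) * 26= -111488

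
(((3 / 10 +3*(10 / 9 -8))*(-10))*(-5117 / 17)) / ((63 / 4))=-105092 / 27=-3892.30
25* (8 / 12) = 50 / 3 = 16.67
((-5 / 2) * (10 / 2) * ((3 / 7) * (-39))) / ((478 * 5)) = 585 / 6692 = 0.09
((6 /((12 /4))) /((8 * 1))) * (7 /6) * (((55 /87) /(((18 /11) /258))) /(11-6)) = 36421 /6264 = 5.81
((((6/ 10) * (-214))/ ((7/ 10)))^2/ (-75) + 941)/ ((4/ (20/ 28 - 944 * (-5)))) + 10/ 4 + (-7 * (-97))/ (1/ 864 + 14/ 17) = 48355527695011/ 83095180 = 581929.39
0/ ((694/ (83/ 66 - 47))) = 0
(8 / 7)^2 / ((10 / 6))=192 / 245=0.78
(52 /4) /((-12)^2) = 13 /144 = 0.09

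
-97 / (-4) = 97 / 4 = 24.25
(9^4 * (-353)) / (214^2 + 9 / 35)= -50.57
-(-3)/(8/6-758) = -9/2270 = -0.00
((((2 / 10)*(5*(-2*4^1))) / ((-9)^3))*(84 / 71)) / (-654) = -112 / 5641731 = -0.00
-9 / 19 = -0.47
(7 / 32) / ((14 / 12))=0.19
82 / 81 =1.01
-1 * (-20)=20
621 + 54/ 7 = 4401/ 7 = 628.71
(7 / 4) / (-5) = -7 / 20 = -0.35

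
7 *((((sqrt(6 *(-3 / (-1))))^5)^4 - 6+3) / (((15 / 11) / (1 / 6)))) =91641992149939 / 30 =3054733071664.63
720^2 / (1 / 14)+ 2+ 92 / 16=29030431 / 4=7257607.75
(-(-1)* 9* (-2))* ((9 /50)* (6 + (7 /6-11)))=621 /50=12.42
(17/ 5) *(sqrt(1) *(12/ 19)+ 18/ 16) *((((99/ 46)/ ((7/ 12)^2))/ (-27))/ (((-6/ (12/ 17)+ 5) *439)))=299574/ 329010745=0.00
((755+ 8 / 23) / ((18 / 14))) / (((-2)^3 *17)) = -40537 / 9384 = -4.32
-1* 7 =-7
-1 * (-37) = 37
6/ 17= 0.35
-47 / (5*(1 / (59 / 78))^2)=-163607 / 30420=-5.38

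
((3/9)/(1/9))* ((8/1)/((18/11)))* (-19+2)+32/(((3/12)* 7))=-231.05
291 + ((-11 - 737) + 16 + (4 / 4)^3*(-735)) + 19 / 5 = -5861 / 5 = -1172.20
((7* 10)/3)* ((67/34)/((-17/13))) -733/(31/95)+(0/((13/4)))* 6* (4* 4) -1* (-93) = -58819019/26877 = -2188.45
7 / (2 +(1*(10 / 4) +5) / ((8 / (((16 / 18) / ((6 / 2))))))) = 126 / 41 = 3.07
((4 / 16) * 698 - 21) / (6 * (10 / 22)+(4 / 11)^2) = 37147 / 692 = 53.68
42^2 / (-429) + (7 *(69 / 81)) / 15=-215117 / 57915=-3.71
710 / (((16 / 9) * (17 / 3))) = 70.48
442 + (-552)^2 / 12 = 25834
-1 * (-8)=8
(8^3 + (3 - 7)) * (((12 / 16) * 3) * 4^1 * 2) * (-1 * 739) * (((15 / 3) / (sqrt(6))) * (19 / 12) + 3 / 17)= -8916035 * sqrt(6) - 20272248 / 17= -23032221.46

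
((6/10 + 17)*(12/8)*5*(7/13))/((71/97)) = 89628/923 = 97.11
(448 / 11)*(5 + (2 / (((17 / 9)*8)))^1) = 39088 / 187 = 209.03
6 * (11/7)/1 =66/7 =9.43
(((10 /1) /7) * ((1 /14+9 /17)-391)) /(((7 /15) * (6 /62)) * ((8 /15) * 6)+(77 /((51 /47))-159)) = 1080136875 /170227862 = 6.35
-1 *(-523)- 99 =424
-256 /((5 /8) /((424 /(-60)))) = 217088 /75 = 2894.51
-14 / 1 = -14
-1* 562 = -562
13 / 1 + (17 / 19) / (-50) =12333 / 950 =12.98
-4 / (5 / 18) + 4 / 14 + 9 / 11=-5119 / 385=-13.30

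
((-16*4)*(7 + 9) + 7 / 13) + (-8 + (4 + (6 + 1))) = -13266 / 13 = -1020.46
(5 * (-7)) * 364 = -12740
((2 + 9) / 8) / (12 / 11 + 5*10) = 121 / 4496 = 0.03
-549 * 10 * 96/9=-58560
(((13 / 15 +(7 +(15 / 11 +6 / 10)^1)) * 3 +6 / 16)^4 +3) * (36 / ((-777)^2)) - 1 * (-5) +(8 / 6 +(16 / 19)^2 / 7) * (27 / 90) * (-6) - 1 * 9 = 9271595587199732121 / 226911990067840000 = 40.86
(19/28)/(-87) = -19/2436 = -0.01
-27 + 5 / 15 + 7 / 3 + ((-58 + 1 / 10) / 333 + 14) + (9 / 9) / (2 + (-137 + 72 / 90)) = -7831423 / 744810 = -10.51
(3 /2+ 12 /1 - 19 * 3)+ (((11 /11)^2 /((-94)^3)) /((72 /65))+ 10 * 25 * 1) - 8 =11870706463 /59802048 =198.50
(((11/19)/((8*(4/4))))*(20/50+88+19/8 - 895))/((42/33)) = -3892449/85120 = -45.73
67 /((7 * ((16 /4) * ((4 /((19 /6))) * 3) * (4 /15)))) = 6365 /2688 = 2.37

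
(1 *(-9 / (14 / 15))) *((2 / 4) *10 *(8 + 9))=-11475 / 14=-819.64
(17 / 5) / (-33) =-0.10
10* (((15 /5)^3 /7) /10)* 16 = 432 /7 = 61.71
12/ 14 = 0.86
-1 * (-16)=16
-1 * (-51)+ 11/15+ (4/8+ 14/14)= 1597/30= 53.23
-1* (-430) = 430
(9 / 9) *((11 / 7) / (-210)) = -11 / 1470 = -0.01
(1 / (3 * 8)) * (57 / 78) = 19 / 624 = 0.03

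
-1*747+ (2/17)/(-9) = -114293/153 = -747.01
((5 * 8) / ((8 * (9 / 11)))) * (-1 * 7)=-385 / 9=-42.78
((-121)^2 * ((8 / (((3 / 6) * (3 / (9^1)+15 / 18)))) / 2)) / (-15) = -234256 / 35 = -6693.03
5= 5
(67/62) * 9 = 603/62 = 9.73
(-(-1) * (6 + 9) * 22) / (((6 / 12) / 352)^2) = 163553280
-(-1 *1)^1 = 1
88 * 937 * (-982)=-80971792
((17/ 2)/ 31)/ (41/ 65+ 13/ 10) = 1105/ 7781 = 0.14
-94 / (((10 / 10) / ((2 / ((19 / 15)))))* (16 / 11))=-7755 / 76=-102.04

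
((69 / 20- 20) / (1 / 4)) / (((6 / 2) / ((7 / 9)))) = -2317 / 135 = -17.16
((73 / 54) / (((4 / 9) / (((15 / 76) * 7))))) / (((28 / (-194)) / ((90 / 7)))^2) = 6954427125 / 208544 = 33347.53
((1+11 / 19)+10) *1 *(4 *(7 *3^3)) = 166320 / 19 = 8753.68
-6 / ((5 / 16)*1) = -96 / 5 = -19.20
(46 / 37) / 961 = 46 / 35557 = 0.00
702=702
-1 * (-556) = 556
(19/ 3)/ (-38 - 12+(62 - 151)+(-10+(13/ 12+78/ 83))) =-6308/ 146389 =-0.04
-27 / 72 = -3 / 8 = -0.38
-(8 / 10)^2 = -16 / 25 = -0.64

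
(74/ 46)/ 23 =0.07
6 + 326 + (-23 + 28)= 337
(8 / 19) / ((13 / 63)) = 504 / 247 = 2.04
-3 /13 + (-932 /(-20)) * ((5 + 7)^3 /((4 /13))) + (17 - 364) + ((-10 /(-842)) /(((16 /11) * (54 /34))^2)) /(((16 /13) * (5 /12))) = 1779664353216773 /6809287680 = 261358.37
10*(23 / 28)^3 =60835 / 10976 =5.54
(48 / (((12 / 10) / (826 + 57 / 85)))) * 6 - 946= 3356734 / 17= 197454.94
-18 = -18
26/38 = 13/19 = 0.68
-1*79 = -79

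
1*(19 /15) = 1.27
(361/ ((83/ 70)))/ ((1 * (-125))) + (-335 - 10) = -347.44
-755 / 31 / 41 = -755 / 1271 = -0.59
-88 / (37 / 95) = -8360 / 37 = -225.95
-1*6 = -6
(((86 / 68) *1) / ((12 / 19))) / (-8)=-817 / 3264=-0.25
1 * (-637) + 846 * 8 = 6131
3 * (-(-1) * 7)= 21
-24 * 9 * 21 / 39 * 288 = -435456 / 13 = -33496.62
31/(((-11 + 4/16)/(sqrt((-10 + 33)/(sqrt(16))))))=-62 * sqrt(23)/43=-6.91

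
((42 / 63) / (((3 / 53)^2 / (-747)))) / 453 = -466294 / 1359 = -343.12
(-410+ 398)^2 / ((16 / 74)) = 666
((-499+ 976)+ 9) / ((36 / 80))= 1080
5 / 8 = 0.62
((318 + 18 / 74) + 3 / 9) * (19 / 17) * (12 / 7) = 2687512 / 4403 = 610.38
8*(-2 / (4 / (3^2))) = -36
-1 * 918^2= -842724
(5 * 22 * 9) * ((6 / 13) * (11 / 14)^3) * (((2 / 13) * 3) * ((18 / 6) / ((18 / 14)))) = 1976535 / 8281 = 238.68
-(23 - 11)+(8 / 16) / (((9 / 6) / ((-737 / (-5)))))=557 / 15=37.13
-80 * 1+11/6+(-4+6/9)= -163/2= -81.50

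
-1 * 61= -61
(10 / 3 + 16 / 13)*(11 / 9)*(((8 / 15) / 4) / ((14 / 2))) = 3916 / 36855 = 0.11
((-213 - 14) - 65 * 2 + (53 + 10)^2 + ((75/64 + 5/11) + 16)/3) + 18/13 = 99370405/27456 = 3619.26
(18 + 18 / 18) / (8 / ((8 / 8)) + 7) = 19 / 15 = 1.27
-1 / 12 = -0.08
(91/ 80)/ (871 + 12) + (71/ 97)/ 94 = 2922589/ 322047760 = 0.01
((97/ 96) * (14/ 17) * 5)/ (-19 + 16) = -3395/ 2448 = -1.39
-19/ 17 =-1.12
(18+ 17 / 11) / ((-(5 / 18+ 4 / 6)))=-3870 / 187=-20.70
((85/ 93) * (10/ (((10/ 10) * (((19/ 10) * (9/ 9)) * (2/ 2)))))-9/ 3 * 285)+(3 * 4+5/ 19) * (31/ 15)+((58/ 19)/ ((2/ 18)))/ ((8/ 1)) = -29028683/ 35340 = -821.41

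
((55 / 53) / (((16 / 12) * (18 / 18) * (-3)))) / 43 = -0.01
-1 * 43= -43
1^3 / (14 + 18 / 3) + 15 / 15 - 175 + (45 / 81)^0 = -3459 / 20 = -172.95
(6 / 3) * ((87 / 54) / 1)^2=841 / 162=5.19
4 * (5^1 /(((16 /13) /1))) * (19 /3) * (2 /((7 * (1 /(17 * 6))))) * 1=20995 /7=2999.29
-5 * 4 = -20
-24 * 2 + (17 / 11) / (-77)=-40673 / 847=-48.02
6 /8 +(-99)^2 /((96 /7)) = 22893 /32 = 715.41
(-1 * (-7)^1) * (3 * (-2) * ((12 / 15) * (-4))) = 672 / 5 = 134.40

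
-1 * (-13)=13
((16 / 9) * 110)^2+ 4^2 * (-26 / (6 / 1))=3091984 / 81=38172.64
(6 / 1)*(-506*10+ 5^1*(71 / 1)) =-28230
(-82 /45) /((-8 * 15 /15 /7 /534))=25543 /30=851.43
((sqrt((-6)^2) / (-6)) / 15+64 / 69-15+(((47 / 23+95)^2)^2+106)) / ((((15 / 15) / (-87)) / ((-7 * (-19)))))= -1435879875827343828 / 1399205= -1026211224107.51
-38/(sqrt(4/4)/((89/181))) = -3382/181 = -18.69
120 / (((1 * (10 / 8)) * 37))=96 / 37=2.59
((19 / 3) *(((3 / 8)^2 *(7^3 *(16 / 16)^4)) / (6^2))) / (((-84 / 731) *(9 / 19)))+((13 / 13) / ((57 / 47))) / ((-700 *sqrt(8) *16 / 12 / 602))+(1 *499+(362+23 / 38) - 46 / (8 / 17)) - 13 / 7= 6686244241 / 11031552 - 2021 *sqrt(2) / 15200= 605.91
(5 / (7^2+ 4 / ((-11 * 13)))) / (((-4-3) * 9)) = -715 / 441189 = -0.00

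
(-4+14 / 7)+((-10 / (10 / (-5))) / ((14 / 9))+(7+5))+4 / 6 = 583 / 42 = 13.88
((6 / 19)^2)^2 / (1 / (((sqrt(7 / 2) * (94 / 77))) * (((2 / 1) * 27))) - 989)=-16512564396672 / 1642177956515054921 - 36181728 * sqrt(14) / 1642177956515054921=-0.00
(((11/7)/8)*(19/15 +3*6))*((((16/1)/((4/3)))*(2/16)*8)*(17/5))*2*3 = 162129/175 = 926.45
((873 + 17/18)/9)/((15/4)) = 31462/1215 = 25.89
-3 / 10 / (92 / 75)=-45 / 184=-0.24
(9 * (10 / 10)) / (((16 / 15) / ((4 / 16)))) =135 / 64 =2.11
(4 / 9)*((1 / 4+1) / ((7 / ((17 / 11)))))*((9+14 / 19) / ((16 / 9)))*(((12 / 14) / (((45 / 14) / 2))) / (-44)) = -3145 / 386232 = -0.01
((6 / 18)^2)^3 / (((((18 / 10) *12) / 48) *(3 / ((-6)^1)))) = -40 / 6561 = -0.01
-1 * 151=-151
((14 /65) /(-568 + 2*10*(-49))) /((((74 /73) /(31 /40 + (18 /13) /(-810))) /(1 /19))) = -1849309 /331043824800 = -0.00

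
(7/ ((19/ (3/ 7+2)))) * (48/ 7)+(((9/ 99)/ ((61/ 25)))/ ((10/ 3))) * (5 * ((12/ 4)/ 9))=1098397/ 178486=6.15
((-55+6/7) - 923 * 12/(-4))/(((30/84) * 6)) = 19004/15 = 1266.93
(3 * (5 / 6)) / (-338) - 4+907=610423 / 676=902.99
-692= -692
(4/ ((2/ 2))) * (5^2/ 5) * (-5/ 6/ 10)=-5/ 3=-1.67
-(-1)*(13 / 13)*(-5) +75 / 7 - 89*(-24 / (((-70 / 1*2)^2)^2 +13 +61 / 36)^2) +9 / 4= 42651487612555535755711 / 5355343736105618075548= 7.96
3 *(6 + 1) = 21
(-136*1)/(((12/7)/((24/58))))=-32.83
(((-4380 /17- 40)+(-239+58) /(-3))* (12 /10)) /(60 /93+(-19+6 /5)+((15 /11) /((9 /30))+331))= -4127123 /4614276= -0.89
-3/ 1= -3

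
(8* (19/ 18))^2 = 5776/ 81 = 71.31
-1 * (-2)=2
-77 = -77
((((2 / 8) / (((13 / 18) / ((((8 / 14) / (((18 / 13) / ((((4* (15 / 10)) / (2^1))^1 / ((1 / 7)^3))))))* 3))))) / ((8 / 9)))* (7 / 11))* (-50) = -694575 / 44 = -15785.80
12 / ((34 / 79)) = 474 / 17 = 27.88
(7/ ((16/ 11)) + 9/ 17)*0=0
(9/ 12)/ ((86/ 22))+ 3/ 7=747/ 1204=0.62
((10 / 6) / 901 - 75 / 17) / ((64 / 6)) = -745 / 1802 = -0.41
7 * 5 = 35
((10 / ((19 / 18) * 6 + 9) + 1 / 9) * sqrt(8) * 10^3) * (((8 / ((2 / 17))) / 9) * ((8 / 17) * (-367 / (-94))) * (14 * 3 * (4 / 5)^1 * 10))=207821824000 * sqrt(2) / 29187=10069703.71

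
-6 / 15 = -2 / 5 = -0.40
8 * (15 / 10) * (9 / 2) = 54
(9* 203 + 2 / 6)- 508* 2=2434 / 3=811.33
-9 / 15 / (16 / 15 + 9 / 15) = -9 / 25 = -0.36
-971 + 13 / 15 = -970.13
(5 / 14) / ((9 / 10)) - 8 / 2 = -227 / 63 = -3.60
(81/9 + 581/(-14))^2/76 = 13.90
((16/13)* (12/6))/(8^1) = 4/13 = 0.31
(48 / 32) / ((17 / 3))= 9 / 34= 0.26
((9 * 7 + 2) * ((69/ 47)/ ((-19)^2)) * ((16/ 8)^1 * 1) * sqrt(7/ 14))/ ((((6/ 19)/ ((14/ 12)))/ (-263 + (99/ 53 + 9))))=-139843795 * sqrt(2)/ 567948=-348.22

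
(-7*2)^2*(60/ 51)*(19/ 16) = 4655/ 17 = 273.82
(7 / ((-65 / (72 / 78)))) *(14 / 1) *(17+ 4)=-24696 / 845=-29.23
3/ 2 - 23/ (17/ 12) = -501/ 34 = -14.74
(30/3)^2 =100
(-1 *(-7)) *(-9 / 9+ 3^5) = 1694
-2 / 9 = -0.22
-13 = -13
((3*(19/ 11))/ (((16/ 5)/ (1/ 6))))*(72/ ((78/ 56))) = 1995/ 143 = 13.95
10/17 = 0.59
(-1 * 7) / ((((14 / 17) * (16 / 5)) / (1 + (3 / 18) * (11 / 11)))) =-595 / 192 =-3.10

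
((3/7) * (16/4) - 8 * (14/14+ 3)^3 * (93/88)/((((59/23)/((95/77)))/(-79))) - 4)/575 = 1027290256/28734475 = 35.75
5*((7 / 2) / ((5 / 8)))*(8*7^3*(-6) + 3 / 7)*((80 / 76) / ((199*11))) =-9219600 / 41591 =-221.67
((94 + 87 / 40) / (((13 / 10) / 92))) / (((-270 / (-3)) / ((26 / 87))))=88481 / 3915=22.60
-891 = -891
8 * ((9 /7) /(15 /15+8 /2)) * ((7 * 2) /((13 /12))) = 1728 /65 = 26.58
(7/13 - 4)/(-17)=0.20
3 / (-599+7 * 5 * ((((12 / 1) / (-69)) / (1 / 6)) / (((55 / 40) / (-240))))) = 759 / 1461253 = 0.00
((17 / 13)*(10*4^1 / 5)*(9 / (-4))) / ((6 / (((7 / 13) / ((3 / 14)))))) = -1666 / 169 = -9.86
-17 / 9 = -1.89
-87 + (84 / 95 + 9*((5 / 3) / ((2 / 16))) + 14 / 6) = 10322 / 285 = 36.22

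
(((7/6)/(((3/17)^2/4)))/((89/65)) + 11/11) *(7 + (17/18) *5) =55997923/43254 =1294.63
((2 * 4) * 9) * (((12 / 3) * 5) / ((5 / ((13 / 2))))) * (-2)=-3744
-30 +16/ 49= -1454/ 49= -29.67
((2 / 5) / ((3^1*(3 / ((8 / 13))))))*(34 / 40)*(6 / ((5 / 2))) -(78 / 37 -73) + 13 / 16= 207099899 / 2886000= 71.76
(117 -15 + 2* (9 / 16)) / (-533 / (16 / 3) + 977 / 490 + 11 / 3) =-1212750 / 1108697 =-1.09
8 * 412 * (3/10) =4944/5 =988.80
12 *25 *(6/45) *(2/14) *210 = 1200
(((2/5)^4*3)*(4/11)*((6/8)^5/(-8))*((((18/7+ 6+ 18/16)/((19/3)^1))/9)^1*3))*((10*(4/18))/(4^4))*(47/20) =-2067201/239697920000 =-0.00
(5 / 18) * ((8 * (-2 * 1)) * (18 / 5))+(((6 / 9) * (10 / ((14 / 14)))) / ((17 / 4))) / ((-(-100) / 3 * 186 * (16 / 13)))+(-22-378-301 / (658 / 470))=-39904427 / 63240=-631.00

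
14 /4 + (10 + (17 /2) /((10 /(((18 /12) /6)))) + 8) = 21.71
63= 63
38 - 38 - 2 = -2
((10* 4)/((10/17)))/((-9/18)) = -136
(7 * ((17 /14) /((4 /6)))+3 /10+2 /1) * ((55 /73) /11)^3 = 7525 /1556068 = 0.00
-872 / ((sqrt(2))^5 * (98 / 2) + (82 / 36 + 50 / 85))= 234011664 / 7193472023 - 16003516032 * sqrt(2) / 7193472023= -3.11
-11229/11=-1020.82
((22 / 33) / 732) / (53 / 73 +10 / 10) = 73 / 138348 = 0.00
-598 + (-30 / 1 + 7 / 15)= -9413 / 15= -627.53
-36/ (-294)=6/ 49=0.12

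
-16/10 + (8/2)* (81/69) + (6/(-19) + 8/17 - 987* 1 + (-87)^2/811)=-29353906242/30124595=-974.42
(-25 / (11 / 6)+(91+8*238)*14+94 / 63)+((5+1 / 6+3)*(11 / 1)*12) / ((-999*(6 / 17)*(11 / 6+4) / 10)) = 2147122042 / 76923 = 27912.61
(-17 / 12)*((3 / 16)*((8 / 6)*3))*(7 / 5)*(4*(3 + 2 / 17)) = -371 / 20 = -18.55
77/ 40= 1.92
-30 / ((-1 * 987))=10 / 329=0.03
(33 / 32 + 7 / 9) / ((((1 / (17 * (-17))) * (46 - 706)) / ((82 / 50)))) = 6173329 / 4752000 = 1.30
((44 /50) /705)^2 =0.00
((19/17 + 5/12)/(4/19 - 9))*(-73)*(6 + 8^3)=112439929/17034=6600.91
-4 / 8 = -1 / 2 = -0.50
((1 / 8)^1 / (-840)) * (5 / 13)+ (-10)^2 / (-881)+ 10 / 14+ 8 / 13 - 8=-6.78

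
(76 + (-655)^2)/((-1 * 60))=-429101/60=-7151.68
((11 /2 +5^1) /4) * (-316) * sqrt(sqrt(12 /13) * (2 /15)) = -553 * 39^(3 /4) * sqrt(5) /65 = -296.89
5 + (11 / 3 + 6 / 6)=29 / 3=9.67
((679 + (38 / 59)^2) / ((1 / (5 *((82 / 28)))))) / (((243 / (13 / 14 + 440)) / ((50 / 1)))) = 74821978499875 / 82896534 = 902594.78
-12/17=-0.71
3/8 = 0.38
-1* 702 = -702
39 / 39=1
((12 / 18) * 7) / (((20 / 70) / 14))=686 / 3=228.67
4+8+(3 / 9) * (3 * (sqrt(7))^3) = 12+7 * sqrt(7) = 30.52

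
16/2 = 8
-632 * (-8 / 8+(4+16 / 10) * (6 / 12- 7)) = 118184 / 5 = 23636.80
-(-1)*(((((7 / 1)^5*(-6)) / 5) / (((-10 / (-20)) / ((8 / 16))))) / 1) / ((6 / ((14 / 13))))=-235298 / 65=-3619.97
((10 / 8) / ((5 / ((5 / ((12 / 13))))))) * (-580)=-9425 / 12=-785.42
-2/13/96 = -1/624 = -0.00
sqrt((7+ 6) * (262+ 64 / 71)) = 3 * sqrt(1914302) / 71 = 58.46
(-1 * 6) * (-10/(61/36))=2160/61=35.41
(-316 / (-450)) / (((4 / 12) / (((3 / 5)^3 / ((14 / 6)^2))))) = 12798 / 153125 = 0.08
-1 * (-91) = 91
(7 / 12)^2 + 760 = 109489 / 144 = 760.34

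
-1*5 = -5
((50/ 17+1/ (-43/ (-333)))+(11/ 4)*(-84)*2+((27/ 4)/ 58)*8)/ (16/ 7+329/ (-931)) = -1269841706/ 5448143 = -233.08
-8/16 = -1/2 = -0.50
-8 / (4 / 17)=-34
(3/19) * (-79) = -237/19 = -12.47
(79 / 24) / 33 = 79 / 792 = 0.10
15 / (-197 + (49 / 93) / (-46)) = -12834 / 168563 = -0.08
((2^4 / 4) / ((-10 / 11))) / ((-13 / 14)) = 308 / 65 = 4.74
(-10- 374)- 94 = -478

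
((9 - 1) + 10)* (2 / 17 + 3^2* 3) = 8298 / 17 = 488.12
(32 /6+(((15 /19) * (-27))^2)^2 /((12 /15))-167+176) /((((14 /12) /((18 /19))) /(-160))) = -581163011405280 /17332693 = -33529873.94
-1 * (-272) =272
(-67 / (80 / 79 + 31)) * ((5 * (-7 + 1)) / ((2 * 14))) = 26465 / 11802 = 2.24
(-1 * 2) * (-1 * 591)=1182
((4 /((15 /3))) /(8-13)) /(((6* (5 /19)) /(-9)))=114 /125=0.91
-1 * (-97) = 97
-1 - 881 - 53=-935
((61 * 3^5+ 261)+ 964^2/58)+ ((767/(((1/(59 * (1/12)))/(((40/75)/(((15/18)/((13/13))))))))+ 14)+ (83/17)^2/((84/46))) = 295214326583/8800050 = 33546.89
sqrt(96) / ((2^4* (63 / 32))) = 8* sqrt(6) / 63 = 0.31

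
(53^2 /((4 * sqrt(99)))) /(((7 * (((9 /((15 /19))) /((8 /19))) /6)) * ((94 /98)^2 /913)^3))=2183537027.02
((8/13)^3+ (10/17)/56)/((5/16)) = 1018788/1307215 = 0.78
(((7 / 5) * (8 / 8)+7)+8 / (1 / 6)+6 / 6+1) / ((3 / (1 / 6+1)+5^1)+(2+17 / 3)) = 3.83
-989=-989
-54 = -54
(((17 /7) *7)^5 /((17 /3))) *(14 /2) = 1753941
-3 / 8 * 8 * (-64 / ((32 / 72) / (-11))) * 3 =-14256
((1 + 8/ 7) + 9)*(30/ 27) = 260/ 21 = 12.38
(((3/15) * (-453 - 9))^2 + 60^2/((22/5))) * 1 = 9355.94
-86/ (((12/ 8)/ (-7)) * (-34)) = -602/ 51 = -11.80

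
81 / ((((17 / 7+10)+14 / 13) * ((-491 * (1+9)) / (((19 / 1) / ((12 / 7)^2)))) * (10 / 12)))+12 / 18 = 475888799 / 724126800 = 0.66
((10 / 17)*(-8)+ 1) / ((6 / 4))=-42 / 17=-2.47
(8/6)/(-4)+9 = 26/3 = 8.67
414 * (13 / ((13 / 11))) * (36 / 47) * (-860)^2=121252982400 / 47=2579850689.36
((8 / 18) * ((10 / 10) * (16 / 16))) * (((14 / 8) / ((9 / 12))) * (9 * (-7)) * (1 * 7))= -1372 / 3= -457.33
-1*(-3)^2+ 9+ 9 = 9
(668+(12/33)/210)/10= 66.80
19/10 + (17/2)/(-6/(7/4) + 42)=229/108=2.12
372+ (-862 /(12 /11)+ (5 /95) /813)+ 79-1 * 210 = -16965953 /30894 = -549.17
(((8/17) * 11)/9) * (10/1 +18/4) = 1276/153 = 8.34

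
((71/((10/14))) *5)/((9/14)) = 6958/9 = 773.11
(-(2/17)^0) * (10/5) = -2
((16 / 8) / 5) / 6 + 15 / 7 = 232 / 105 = 2.21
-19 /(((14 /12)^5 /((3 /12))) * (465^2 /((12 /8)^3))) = -13851 /403788175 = -0.00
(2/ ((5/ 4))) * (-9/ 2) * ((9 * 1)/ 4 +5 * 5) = -981/ 5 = -196.20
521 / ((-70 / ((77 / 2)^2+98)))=-470463 / 40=-11761.58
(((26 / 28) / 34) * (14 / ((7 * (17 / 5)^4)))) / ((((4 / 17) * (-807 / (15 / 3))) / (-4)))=40625 / 943620258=0.00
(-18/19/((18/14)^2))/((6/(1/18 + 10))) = -8869/9234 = -0.96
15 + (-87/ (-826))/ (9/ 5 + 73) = 4634295/ 308924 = 15.00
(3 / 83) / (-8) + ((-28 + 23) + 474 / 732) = -4.36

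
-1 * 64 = -64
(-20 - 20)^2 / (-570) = -160 / 57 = -2.81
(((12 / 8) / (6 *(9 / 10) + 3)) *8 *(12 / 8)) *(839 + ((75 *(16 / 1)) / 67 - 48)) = 812955 / 469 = 1733.38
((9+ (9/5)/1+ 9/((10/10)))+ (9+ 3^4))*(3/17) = 1647/85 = 19.38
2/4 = 1/2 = 0.50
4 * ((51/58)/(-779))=-102/22591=-0.00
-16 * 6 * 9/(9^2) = -32/3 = -10.67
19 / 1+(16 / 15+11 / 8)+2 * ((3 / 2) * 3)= 3653 / 120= 30.44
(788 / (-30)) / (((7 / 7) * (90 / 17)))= -3349 / 675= -4.96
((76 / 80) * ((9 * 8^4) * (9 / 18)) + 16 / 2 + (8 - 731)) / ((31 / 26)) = 2183402 / 155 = 14086.46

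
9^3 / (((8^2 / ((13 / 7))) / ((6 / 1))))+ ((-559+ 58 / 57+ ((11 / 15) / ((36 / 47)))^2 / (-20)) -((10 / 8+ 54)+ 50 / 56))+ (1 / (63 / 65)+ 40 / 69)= -8663781508301 / 17840088000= -485.64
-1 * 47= -47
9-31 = -22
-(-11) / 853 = 11 / 853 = 0.01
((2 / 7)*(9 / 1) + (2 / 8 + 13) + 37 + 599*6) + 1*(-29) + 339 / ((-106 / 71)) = 5031881 / 1484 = 3390.76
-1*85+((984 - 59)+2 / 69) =57962 / 69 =840.03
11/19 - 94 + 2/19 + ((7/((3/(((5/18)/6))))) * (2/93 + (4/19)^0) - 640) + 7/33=-4616089939/6297588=-732.99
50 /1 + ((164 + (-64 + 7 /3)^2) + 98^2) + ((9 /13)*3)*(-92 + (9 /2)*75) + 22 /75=82666091 /5850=14130.96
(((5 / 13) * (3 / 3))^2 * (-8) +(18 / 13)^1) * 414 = 14076 / 169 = 83.29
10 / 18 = 5 / 9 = 0.56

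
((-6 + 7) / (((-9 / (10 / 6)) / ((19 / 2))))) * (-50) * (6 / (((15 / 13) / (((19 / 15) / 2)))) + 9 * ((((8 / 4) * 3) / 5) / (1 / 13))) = 1023815 / 81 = 12639.69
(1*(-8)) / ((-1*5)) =8 / 5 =1.60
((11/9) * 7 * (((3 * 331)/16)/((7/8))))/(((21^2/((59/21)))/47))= 181.70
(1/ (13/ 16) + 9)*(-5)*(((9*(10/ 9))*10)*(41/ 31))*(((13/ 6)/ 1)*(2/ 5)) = -545300/ 93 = -5863.44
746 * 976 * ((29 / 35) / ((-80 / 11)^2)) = 79840277 / 7000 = 11405.75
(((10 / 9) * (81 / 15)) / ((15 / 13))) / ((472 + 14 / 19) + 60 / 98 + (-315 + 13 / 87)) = 1052961 / 32094760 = 0.03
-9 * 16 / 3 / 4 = -12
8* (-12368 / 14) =-49472 / 7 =-7067.43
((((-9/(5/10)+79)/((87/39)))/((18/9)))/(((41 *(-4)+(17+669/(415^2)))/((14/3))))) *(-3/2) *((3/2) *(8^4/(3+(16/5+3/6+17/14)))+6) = 509.35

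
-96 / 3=-32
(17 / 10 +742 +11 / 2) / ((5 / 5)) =3746 / 5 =749.20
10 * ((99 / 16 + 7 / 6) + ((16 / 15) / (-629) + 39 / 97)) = 113550553 / 1464312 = 77.55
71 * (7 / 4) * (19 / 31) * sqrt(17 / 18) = 9443 * sqrt(34) / 744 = 74.01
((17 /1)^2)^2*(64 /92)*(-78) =-104234208 /23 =-4531922.09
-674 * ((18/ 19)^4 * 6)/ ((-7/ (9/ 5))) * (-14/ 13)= -7641412992/ 8470865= -902.08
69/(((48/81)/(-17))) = -1979.44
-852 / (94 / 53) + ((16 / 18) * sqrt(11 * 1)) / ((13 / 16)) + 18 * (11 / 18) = -465.75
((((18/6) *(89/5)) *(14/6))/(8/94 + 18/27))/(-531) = -29281/93810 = -0.31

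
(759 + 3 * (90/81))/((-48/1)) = -2287/144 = -15.88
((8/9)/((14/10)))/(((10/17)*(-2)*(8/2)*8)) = -17/1008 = -0.02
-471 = -471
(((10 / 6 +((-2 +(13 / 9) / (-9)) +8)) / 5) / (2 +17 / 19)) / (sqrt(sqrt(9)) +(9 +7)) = 184832 / 5635575- 11552 * sqrt(3) / 5635575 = 0.03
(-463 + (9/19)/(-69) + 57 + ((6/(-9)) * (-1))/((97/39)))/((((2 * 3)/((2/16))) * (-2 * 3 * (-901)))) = -17198863/10999436832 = -0.00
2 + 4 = 6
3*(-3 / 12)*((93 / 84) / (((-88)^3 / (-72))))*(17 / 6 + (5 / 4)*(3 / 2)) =-0.00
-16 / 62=-8 / 31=-0.26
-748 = -748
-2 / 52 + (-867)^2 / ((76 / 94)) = 229640980 / 247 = 929720.57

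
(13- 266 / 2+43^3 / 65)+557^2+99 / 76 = 1538086227 / 4940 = 311353.49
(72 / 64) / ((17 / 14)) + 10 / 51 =229 / 204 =1.12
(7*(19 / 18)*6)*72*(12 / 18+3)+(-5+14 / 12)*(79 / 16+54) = 1101895 / 96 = 11478.07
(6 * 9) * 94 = 5076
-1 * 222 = -222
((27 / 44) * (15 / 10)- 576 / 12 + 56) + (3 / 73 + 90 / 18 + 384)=397.96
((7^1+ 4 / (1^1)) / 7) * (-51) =-561 / 7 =-80.14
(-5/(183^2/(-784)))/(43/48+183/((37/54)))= 2320640/5312773101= 0.00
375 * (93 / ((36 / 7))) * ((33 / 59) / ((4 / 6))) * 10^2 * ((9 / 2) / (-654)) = -201403125 / 51448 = -3914.69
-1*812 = -812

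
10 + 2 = 12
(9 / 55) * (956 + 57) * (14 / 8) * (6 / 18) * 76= 404187 / 55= 7348.85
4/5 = 0.80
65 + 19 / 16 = 1059 / 16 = 66.19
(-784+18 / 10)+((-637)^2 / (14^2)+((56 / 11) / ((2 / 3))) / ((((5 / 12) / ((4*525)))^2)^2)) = 1084005354701083371 / 220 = 4927297066823106.23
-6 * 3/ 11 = -18/ 11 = -1.64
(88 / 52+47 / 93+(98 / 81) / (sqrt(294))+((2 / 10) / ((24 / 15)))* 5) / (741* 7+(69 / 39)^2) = 1183* sqrt(6) / 213143076+354913 / 652586208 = 0.00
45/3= 15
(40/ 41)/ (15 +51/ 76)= 3040/ 48831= 0.06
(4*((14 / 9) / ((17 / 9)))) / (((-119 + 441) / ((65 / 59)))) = 260 / 23069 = 0.01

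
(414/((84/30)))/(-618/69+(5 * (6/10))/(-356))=-1694916/102767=-16.49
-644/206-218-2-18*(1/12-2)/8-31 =-249.81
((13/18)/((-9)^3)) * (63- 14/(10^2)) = -40859/656100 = -0.06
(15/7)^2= 225/49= 4.59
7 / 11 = 0.64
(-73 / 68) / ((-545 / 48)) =876 / 9265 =0.09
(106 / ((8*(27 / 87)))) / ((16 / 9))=1537 / 64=24.02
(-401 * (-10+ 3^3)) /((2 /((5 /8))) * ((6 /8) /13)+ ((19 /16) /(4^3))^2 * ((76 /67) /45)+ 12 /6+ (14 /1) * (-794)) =70042862223360 /114191497601969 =0.61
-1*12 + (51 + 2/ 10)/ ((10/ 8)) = 724/ 25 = 28.96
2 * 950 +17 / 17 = 1901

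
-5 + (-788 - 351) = -1144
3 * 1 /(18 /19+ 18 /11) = 209 /180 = 1.16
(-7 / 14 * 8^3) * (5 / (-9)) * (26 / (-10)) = -3328 / 9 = -369.78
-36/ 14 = -18/ 7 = -2.57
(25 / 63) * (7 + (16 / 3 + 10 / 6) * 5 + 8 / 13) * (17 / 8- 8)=-325475 / 3276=-99.35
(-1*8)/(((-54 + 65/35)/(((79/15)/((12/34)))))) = 37604/16425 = 2.29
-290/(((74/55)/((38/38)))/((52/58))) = -7150/37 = -193.24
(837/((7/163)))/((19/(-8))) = -1091448/133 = -8206.38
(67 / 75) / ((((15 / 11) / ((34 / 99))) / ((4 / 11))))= 9112 / 111375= 0.08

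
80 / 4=20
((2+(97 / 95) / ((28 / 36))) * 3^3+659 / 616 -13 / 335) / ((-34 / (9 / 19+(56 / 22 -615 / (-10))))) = -9567046679871 / 55722978080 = -171.69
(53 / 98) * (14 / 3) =53 / 21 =2.52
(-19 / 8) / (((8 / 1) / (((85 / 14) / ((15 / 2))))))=-323 / 1344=-0.24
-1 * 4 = -4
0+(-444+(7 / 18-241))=-12323 / 18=-684.61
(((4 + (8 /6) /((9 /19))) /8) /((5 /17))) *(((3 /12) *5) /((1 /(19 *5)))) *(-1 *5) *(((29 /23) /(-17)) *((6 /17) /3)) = 13775 /918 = 15.01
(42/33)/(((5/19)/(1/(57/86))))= 1204/165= 7.30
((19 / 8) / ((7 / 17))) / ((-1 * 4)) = -323 / 224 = -1.44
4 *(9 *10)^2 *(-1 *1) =-32400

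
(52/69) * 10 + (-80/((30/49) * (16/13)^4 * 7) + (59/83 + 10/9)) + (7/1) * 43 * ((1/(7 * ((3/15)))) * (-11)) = -332693916073/140746752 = -2363.78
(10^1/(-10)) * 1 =-1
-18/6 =-3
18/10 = 9/5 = 1.80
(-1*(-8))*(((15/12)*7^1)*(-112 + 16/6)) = -22960/3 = -7653.33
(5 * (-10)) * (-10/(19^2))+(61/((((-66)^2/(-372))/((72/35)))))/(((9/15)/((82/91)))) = -409280556/27824797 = -14.71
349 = 349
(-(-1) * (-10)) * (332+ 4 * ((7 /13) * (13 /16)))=-6675 /2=-3337.50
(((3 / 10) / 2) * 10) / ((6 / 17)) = 17 / 4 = 4.25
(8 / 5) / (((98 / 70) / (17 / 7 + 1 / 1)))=192 / 49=3.92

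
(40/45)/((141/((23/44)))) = 46/13959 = 0.00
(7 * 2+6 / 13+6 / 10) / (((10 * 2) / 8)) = 1958 / 325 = 6.02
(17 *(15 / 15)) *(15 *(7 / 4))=1785 / 4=446.25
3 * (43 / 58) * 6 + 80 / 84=8707 / 609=14.30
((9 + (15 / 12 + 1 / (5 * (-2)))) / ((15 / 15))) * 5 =203 / 4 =50.75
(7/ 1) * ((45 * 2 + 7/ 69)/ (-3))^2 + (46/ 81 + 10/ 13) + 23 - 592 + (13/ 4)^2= 51310777301/ 8912592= 5757.11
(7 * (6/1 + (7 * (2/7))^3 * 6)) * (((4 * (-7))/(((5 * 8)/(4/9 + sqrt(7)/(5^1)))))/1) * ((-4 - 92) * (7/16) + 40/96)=24451/5 + 220059 * sqrt(7)/100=10712.41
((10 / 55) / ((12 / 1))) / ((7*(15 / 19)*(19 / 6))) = 1 / 1155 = 0.00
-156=-156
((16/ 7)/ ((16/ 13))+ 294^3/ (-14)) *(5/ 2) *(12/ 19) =-20062230/ 7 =-2866032.86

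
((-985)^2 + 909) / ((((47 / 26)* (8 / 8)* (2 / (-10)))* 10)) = -12624742 / 47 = -268611.53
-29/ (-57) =29/ 57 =0.51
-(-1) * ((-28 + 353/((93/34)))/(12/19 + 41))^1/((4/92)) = 4106926/73563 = 55.83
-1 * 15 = -15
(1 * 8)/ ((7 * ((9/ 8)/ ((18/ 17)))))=128/ 119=1.08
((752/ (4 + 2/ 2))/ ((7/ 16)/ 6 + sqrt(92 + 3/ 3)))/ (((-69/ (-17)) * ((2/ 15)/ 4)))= -17181696/ 19711897 + 235634688 * sqrt(93)/ 19711897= 114.41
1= 1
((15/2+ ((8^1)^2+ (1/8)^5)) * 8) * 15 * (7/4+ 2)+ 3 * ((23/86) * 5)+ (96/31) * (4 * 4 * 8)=711442838421/21839872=32575.41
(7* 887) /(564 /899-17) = -5581891 /14719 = -379.23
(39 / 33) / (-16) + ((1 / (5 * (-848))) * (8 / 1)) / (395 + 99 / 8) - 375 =-57011137959 / 151999760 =-375.07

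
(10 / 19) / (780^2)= 1 / 1155960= 0.00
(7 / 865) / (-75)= -7 / 64875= -0.00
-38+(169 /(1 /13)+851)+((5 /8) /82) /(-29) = 57262235 /19024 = 3010.00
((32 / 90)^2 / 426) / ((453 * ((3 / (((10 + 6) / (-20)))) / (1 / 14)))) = -256 / 20515973625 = -0.00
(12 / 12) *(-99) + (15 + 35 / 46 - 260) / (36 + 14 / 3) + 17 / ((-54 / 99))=-2292601 / 16836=-136.17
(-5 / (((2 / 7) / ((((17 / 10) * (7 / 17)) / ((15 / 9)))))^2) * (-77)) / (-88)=-151263 / 16000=-9.45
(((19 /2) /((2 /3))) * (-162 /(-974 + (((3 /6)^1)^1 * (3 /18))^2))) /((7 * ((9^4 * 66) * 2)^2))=19 /42088704709590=0.00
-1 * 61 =-61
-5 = -5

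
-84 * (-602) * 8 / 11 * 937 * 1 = 379057728 / 11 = 34459793.45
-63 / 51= -21 / 17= -1.24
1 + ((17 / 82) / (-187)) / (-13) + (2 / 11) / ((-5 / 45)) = -7461 / 11726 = -0.64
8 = 8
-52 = -52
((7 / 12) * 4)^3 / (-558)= -343 / 15066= -0.02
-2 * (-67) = 134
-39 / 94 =-0.41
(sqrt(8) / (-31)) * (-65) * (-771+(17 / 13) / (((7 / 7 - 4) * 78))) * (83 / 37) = -973340585 * sqrt(2) / 134199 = -10257.24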